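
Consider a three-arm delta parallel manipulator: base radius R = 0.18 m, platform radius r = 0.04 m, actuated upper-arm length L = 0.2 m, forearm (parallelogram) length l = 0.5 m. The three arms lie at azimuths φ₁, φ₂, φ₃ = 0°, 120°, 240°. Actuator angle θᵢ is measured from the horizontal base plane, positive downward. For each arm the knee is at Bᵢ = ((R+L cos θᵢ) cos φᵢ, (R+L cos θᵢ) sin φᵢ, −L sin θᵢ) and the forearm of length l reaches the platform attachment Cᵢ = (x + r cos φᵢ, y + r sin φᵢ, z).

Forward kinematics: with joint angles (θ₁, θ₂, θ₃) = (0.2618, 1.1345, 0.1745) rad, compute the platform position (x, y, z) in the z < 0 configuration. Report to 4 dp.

S1 = (0.3332·cos0.0°, 0.3332·sin0.0°, -0.0518) = (0.3332, 0.0000, -0.0518)
φ2=120.0°: virtual centre (-0.1123, 0.1944, -0.1813), radius l
arm 3 at φ=240.0°: e+L cos θ3 = 0.3370;  S3 = (-0.1685, -0.2918, -0.0347)
subtract pairs → two planes through P
[-0.8909 0.3889 -0.2590]·P = -0.0304;  [-1.0033 -0.5836 0.0341]·P = 0.0011
Cramer: x(z) = 0.0191-0.1515z;  y(z) = -0.0346+0.3189z
quadratic in z: (1.1246)z²+(0.1767)z+(-0.1475)=0, √Δ=0.8334 → z ∈ {-0.4491, 0.2920}; z = -0.4491 (taking z<0)
x = 0.0871, y = -0.1778

(0.0871, -0.1778, -0.4491)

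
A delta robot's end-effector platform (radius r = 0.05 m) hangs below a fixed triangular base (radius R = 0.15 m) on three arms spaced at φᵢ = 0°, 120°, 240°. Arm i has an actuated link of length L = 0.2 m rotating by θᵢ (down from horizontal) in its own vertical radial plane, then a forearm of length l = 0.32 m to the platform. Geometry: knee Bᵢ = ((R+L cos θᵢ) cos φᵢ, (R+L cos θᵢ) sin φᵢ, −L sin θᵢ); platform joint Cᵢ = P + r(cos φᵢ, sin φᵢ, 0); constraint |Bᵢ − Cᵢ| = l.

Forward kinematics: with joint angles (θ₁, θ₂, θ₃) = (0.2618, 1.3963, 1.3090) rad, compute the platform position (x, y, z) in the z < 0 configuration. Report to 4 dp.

φ1=0.0°: virtual centre (0.2932, 0.0000, -0.0518), radius l
arm 2 at φ=120.0°: (R−r)+L cos θ2 = 0.1347;  O2 = (-0.0674, 0.1167, -0.1970)
φ3=240.0°: virtual centre (-0.0759, -0.1314, -0.1932), radius l
eliminate P² terms by subtracting sphere 1 from 2 and 3
[-0.7211 0.2333 -0.2904]·P = -0.0317;  [-0.7381 -0.2629 -0.2828]·P = -0.0283
Cramer: x(z) = 0.0413-0.3934z;  y(z) = -0.0083+0.0287z
into |P−O₁|² = l²: 1.1556z² + 0.3013z + -0.0362 = 0;  Δ = 0.2580;  z = -0.3501 or 0.0894 → z<0 root = -0.3501
x = 0.1790, y = -0.0183

(0.1790, -0.0183, -0.3501)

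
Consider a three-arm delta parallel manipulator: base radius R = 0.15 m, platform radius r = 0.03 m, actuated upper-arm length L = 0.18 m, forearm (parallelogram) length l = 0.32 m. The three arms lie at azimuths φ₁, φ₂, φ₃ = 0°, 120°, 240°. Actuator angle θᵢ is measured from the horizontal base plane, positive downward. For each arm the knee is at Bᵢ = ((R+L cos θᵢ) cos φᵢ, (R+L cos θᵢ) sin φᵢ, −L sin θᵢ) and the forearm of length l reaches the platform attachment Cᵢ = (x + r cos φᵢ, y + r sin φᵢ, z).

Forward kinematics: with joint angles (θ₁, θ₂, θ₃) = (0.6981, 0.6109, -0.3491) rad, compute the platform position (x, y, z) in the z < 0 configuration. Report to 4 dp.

(-0.0480, -0.0665, -0.1819)

φ1=0.0°: virtual centre (0.2579, 0.0000, -0.1157), radius l
φ2=120.0°: virtual centre (-0.1337, 0.2316, -0.1032), radius l
φ3=240.0°: virtual centre (-0.1446, -0.2504, 0.0616), radius l
eliminate P² terms by subtracting sphere 1 from 2 and 3
[-0.7832 0.4632 0.0249]·P = 0.0023;  [-0.8049 -0.5008 0.3545]·P = 0.0075
det = 0.7651;  x = -0.0060+0.2309z,  y = -0.0053+0.3367z
sphere 1 gives Az²+Bz+C=0 with A=1.1667, B=0.1059, C=-0.0193;  B²−4AC=0.1014;  roots -0.1819, 0.0911;  negative root z = -0.1819
x = -0.0480, y = -0.0665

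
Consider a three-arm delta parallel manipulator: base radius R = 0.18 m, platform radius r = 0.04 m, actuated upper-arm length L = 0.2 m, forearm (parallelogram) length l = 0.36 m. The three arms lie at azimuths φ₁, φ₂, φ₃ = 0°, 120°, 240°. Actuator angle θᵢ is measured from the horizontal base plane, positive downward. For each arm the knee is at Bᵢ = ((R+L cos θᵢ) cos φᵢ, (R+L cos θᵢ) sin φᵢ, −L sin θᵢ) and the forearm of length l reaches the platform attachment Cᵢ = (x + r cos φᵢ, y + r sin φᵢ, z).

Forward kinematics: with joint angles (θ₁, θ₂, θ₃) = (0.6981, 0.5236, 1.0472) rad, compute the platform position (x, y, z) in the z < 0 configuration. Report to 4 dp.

O1 = (0.2932·cos0.0°, 0.2932·sin0.0°, -0.1286) = (0.2932, 0.0000, -0.1286)
arm 2 at φ=120.0°: e+L cos θ2 = 0.3132;  O2 = (-0.1566, 0.2712, -0.1000)
arm 3 at φ=240.0°: e+L cos θ3 = 0.2400;  O3 = (-0.1200, -0.2078, -0.1732)
subtract pairs → two planes through P
linear system: -0.8996x+0.5425y = 0.0056−0.0571z; -0.8264x+-0.4157y = -0.0149−-0.0893z
Cramer: x(z) = 0.0070-0.0300z;  y(z) = 0.0219-0.1551z
into |P−O₁|² = l²: 1.0250z² + 0.2675z + -0.0307 = 0;  Δ = 0.1973;  z = -0.3472 or 0.0862 → z<0 root = -0.3472
x = 0.0174, y = 0.0758

(0.0174, 0.0758, -0.3472)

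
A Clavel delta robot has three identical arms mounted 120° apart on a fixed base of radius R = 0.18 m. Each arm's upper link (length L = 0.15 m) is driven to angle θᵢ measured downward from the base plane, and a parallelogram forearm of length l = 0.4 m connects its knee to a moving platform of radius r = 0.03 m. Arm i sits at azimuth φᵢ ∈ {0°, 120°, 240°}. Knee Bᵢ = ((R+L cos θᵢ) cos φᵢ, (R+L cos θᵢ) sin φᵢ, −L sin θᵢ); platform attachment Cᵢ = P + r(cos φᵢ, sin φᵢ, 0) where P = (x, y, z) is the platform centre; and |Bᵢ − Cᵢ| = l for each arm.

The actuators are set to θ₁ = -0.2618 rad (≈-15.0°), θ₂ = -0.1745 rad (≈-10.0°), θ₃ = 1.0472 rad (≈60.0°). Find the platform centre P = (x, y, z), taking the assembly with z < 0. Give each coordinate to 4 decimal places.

(0.0795, 0.1250, -0.2742)

S1 = (0.2949·cos0.0°, 0.2949·sin0.0°, 0.0388) = (0.2949, 0.0000, 0.0388)
φ2=120.0°: virtual centre (-0.1489, 0.2578, 0.0260), radius l
arm 3 at φ=240.0°: (R−r)+L cos θ3 = 0.2250;  S3 = (-0.1125, -0.1949, -0.1299)
|S₂|²−|S₁|² = 0.0008;  |S₃|²−|S₁|² = -0.0210
linear system: -0.8875x+0.5157y = 0.0008−-0.0256z; -0.8148x+-0.3897y = -0.0210−-0.3375z
Cramer: x(z) = 0.0137-0.2402z;  y(z) = 0.0252-0.3638z
into |P−S₁|² = l²: 1.1900z² + 0.0391z + -0.0788 = 0;  Δ = 0.3765;  z = -0.2742 or 0.2414 → z<0 root = -0.2742
x = 0.0795, y = 0.1250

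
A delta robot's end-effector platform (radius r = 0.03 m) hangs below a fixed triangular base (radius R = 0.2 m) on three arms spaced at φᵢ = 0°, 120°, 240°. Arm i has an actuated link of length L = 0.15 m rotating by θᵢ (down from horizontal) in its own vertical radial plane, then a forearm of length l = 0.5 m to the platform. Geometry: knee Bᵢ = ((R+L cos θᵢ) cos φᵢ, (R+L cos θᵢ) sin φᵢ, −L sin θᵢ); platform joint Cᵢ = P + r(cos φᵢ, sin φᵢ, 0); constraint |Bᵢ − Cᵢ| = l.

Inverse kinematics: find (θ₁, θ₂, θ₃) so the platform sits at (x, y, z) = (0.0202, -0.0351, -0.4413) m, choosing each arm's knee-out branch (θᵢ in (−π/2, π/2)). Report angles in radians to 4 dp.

rotate P by −φ1: (0.0202, -0.0351, -0.4413)
  e−x'=0.1498;  (l²−L²−(e−x')²−y'²−z²)/2L = 0.0303
  γ=atan2(-0.4413,0.1498)=-1.2435;  ψ=arccos(0.0650)=1.5058;  θ1=γ+ψ≈0.2622
rotate P by −φ2: (-0.0405, 0.0001, -0.4413)
  e−x'=0.2105;  (l²−L²−(e−x')²−y'²−z²)/2L = -0.0385
  γ=atan2(-0.4413,0.2105)=-1.1257;  ψ=arccos(-0.0788)=1.6497;  θ2=γ+ψ≈0.5239
arm 3 (φ=240.0°): x'=0.0203, y'=0.0350
  e−x'=0.1497;  (l²−L²−(e−x')²−y'²−z²)/2L = 0.0304
  γ=atan2(-0.4413,0.1497)=-1.2437;  ψ=arccos(0.0652)=1.5055;  θ3=γ+ψ≈0.2618

θ₁ = 0.2622, θ₂ = 0.5239, θ₃ = 0.2618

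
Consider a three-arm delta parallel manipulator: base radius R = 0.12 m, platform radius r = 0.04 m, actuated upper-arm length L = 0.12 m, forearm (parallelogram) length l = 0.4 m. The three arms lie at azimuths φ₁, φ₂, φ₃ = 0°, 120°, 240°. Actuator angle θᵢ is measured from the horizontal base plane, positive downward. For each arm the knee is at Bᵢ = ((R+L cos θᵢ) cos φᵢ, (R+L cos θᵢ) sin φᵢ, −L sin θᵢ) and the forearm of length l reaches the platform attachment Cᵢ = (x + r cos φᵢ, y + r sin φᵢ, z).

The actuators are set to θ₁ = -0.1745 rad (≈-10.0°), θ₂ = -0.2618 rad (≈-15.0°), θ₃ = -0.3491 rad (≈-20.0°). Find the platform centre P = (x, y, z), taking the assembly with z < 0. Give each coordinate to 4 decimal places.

(-0.0153, -0.0087, -0.3173)

φ1=0.0°: virtual centre (0.1982, 0.0000, 0.0208), radius l
arm 2 at φ=120.0°: (R−r)+L cos θ2 = 0.1959;  centre 2 = (-0.0980, 0.1697, 0.0311)
arm 3 at φ=240.0°: (R−r)+L cos θ3 = 0.1928;  centre 3 = (-0.0964, -0.1669, 0.0410)
subtract pairs → two planes through P
plane₁₂: -0.5923x+0.3393y+0.0204z = -0.0004
det = 0.3976;  x = 0.0010+0.0517z,  y = 0.0008+0.0299z
sphere 1 gives Az²+Bz+C=0 with A=1.0036, B=-0.0620, C=-0.1207;  B²−4AC=0.4884;  roots -0.3173, 0.3791;  negative root z = -0.3173
x = -0.0153, y = -0.0087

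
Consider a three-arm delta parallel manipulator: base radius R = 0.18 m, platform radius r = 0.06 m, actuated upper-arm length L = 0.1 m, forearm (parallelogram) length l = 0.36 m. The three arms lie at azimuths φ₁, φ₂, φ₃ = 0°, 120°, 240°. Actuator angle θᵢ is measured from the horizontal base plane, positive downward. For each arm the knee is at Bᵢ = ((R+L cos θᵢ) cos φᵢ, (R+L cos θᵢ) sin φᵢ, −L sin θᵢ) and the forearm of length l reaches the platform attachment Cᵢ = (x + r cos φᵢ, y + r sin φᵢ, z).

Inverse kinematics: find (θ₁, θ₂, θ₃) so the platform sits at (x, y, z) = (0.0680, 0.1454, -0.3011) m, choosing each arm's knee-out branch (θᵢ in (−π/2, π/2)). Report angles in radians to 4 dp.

θ₁ = 0.0876, θ₂ = -0.0871, θ₃ = 1.3966

rotate P by −φ1: (0.0680, 0.1454, -0.3011)
  A cos θ + B sin θ = C:  0.0520·cos θ + -0.3011·sin θ = 0.0255
  θ1 = atan2(B,A) + arccos(C/0.3056) = 0.0876
φ2=120.0° → target in arm frame (0.0919, -0.1316)
  A=0.0281, B=-0.3011, C=(l²−L²−A²−y'²−z²)/(2L)=0.0542
  √(A²+B²)=0.3024;  θ2 = -1.4778+1.3907 ≈ -0.0871
rotate P by −φ3: (-0.1599, -0.0138, -0.3011)
  e−x'=0.2799;  (l²−L²−(e−x')²−y'²−z²)/2L = -0.2480
  √(A²+B²)=0.4111;  θ3 = -0.8218+2.2185 ≈ 1.3966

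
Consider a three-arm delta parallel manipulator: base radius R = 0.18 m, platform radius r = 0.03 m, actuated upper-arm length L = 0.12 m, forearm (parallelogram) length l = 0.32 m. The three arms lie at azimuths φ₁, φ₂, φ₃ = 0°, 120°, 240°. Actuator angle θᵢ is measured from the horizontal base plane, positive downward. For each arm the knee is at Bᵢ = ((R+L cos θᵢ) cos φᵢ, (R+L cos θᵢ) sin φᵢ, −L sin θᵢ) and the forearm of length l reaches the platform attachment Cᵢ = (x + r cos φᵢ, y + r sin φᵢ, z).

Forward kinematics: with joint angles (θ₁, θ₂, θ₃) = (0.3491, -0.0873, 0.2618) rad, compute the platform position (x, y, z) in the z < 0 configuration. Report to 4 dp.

(-0.0170, 0.0186, -0.1954)

φ1=0.0°: virtual centre (0.2628, 0.0000, -0.0410), radius l
arm 2 at φ=120.0°: ρ2 = 0.2695;  centre 2 = (-0.1348, 0.2334, 0.0105)
φ3=240.0°: virtual centre (-0.1330, -0.2303, -0.0311), radius l
|centre ₂|²−|centre ₁|² = 0.0020;  |centre ₃|²−|centre ₁|² = 0.0009
plane₁₂: -0.7951x+0.4669y+0.1030z = 0.0020
det = 0.7357;  x = -0.0019+0.0772z,  y = 0.0012+-0.0892z
sphere 1 gives Az²+Bz+C=0 with A=1.0139, B=0.0410, C=-0.0307;  B²−4AC=0.1261;  roots -0.1954, 0.1549;  negative root z = -0.1954
x = -0.0170, y = 0.0186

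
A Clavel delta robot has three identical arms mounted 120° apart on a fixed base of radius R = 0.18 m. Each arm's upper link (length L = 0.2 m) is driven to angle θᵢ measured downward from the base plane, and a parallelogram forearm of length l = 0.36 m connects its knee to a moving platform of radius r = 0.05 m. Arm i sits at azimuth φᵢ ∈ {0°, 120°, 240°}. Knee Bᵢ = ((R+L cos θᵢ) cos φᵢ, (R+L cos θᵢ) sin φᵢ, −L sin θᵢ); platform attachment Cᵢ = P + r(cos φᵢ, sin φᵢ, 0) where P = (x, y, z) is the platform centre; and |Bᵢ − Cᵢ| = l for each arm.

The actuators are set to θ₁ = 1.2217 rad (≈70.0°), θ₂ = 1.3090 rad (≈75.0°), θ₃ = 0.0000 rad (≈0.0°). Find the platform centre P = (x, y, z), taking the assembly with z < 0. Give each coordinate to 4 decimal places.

φ1=0.0°: virtual centre (0.1984, 0.0000, -0.1879), radius l
arm 2 at φ=120.0°: e+L cos θ2 = 0.1818;  S2 = (-0.0909, 0.1574, -0.1932)
arm 3 at φ=240.0°: e+L cos θ3 = 0.3300;  S3 = (-0.1650, -0.2858, 0.0000)
|S₂|²−|S₁|² = -0.0043;  |S₃|²−|S₁|² = 0.0342
linear system: -0.5786x+0.3148y = -0.0043−-0.0105z; -0.7268x+-0.5716y = 0.0342−0.3759z
Cramer: x(z) = -0.0148+0.2008z;  y(z) = -0.0410+0.4023z
quadratic in z: (1.2022)z²+(0.2573)z+(-0.0471)=0, √Δ=0.5411 → z ∈ {-0.3321, 0.1181}; z = -0.3321 (taking z<0)
x = -0.0815, y = -0.1746

(-0.0815, -0.1746, -0.3321)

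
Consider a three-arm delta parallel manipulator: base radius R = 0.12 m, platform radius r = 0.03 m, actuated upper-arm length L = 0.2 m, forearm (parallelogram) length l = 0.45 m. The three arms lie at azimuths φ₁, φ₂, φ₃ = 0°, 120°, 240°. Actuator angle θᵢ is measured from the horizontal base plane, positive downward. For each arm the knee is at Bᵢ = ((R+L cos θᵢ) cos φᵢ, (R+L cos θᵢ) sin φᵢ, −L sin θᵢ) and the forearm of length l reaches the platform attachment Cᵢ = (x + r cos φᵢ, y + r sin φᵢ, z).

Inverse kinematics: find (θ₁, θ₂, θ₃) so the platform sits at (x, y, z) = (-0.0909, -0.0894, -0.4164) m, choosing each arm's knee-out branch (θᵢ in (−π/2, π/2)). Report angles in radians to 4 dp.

φ1=0.0° → target in arm frame (-0.0909, -0.0894)
  A cos θ + B sin θ = C:  0.1809·cos θ + -0.4164·sin θ = -0.1290
  γ=atan2(-0.4164,0.1809)=-1.1610;  ψ=arccos(-0.2842)=1.8589;  θ1=γ+ψ≈0.6980
φ2=120.0° → target in arm frame (-0.0320, 0.1234)
  A cos θ + B sin θ = C:  0.1220·cos θ + -0.4164·sin θ = -0.1025
  θ2 = atan2(B,A) + arccos(C/0.4339) = 0.5234
arm 3 (φ=240.0°): x'=0.1229, y'=-0.0340
  A cos θ + B sin θ = C:  -0.0329·cos θ + -0.4164·sin θ = -0.0328
  θ3 = atan2(B,A) + arccos(C/0.4177) = -0.0001

θ₁ = 0.6980, θ₂ = 0.5234, θ₃ = -0.0001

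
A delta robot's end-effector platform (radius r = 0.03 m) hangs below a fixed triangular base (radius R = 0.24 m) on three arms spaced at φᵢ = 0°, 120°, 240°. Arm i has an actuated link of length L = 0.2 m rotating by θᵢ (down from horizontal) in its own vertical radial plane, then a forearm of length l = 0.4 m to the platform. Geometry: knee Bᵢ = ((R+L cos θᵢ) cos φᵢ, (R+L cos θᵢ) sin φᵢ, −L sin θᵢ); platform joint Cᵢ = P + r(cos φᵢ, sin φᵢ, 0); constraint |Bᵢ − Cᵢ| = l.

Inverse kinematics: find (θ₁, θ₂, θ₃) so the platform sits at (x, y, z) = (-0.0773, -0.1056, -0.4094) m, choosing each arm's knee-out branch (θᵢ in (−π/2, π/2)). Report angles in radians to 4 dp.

θ₁ = 1.3962, θ₂ = 1.3093, θ₃ = 0.5235

arm 1 (φ=0.0°): x'=-0.0773, y'=-0.1056
  e−x'=0.2873;  (l²−L²−(e−x')²−y'²−z²)/2L = -0.3533
  θ1 = atan2(B,A) + arccos(C/0.5001) = 1.3962
arm 2 (φ=120.0°): x'=-0.0528, y'=0.1197
  e−x'=0.2628;  (l²−L²−(e−x')²−y'²−z²)/2L = -0.3275
  θ2 = atan2(B,A) + arccos(C/0.4865) = 1.3093
arm 3 (φ=240.0°): x'=0.1301, y'=-0.0141
  A cos θ + B sin θ = C:  0.0799·cos θ + -0.4094·sin θ = -0.1355
  γ=atan2(-0.4094,0.0799)=-1.3781;  ψ=arccos(-0.3248)=1.9016;  θ3=γ+ψ≈0.5235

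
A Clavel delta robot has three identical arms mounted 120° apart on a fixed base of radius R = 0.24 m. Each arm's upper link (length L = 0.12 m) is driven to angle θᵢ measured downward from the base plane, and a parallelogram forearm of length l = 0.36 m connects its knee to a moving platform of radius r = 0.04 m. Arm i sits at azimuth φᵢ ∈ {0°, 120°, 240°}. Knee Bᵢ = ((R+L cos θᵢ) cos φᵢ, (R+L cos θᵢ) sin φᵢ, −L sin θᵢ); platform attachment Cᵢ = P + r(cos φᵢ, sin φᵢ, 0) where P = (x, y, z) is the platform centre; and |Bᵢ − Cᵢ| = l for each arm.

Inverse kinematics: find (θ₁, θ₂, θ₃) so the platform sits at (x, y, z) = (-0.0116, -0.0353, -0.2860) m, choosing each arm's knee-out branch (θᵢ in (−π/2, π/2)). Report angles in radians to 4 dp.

arm 1 (φ=0.0°): x'=-0.0116, y'=-0.0353
  A cos θ + B sin θ = C:  0.2116·cos θ + -0.2860·sin θ = -0.0526
  θ1 = atan2(B,A) + arccos(C/0.3558) = 0.7853
arm 2 (φ=120.0°): x'=-0.0248, y'=0.0277
  A cos θ + B sin θ = C:  0.2248·cos θ + -0.2860·sin θ = -0.0745
  γ=atan2(-0.2860,0.2248)=-0.9047;  ψ=arccos(-0.2049)=1.7771;  θ2=γ+ψ≈0.8724
rotate P by −φ3: (0.0364, 0.0076, -0.2860)
  e−x'=0.1636;  (l²−L²−(e−x')²−y'²−z²)/2L = 0.0274
  √(A²+B²)=0.3295;  θ3 = -1.0511+1.4876 ≈ 0.4365

θ₁ = 0.7853, θ₂ = 0.8724, θ₃ = 0.4365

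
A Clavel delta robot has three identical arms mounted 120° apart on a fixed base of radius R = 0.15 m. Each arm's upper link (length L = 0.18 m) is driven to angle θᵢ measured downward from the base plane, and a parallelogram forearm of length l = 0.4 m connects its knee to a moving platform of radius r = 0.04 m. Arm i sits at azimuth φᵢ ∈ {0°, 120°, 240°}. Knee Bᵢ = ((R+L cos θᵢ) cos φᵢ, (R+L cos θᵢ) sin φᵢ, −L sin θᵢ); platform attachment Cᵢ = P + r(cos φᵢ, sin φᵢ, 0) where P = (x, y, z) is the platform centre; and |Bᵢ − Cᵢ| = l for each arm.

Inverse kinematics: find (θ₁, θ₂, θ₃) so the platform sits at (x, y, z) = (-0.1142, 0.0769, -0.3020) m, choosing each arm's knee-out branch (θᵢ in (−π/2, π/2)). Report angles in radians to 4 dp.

θ₁ = 0.7852, θ₂ = -0.3491, θ₃ = 0.3490

φ1=0.0° → target in arm frame (-0.1142, 0.0769)
  A=0.2242, B=-0.3020, C=(l²−L²−A²−y'²−z²)/(2L)=-0.0550
  √(A²+B²)=0.3761;  θ1 = -0.9322+1.7174 ≈ 0.7852
arm 2 (φ=120.0°): x'=0.1237, y'=0.0605
  A cos θ + B sin θ = C:  -0.0137·cos θ + -0.3020·sin θ = 0.0904
  √(A²+B²)=0.3023;  θ2 = -1.6161+1.2670 ≈ -0.3491
arm 3 (φ=240.0°): x'=-0.0095, y'=-0.1374
  A cos θ + B sin θ = C:  0.1195·cos θ + -0.3020·sin θ = 0.0090
  γ=atan2(-0.3020,0.1195)=-1.1940;  ψ=arccos(0.0278)=1.5430;  θ3=γ+ψ≈0.3490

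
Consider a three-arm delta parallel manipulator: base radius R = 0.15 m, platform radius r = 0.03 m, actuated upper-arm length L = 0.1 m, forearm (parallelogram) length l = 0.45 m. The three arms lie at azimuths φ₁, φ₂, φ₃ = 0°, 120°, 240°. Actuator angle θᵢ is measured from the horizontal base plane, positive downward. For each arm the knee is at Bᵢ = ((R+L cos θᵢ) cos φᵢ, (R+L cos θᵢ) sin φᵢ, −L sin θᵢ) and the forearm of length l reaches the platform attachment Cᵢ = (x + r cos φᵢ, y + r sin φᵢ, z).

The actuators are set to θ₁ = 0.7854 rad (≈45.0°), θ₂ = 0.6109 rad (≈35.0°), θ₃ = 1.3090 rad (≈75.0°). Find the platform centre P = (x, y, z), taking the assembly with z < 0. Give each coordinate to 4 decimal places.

(0.0257, 0.0873, -0.4802)

S1 = (0.1907·cos0.0°, 0.1907·sin0.0°, -0.0707) = (0.1907, 0.0000, -0.0707)
arm 2 at φ=120.0°: ρ2 = 0.2019;  S2 = (-0.1010, 0.1749, -0.0574)
arm 3 at φ=240.0°: ρ3 = 0.1459;  S3 = (-0.0729, -0.1263, -0.0966)
subtract pairs → two planes through P
linear system: -0.5833x+0.3497y = 0.0027−0.0267z; -0.5273x+-0.2527y = -0.0108−-0.0518z
Cramer: x(z) = 0.0093-0.0342z;  y(z) = 0.0232-0.1334z
into |P−S₁|² = l²: 1.0190z² + 0.1477z + -0.1640 = 0;  Δ = 0.6905;  z = -0.4802 or 0.3353 → z<0 root = -0.4802
x = 0.0257, y = 0.0873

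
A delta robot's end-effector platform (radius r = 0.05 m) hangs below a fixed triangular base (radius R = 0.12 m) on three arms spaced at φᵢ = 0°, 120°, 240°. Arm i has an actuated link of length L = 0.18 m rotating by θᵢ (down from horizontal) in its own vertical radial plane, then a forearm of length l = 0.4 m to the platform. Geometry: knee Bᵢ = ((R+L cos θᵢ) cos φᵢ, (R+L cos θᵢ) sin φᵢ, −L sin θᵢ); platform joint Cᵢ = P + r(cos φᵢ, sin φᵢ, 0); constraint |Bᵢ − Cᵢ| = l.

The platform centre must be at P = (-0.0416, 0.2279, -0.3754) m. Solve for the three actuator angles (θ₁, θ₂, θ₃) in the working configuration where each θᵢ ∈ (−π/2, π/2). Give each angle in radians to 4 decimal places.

θ₁ = 0.8728, θ₂ = -0.0873, θ₃ = 1.2216

arm 1 (φ=0.0°): x'=-0.0416, y'=0.2279
  A cos θ + B sin θ = C:  0.1116·cos θ + -0.3754·sin θ = -0.2159
  θ1 = atan2(B,A) + arccos(C/0.3916) = 0.8728
arm 2 (φ=120.0°): x'=0.2182, y'=-0.0779
  A cos θ + B sin θ = C:  -0.1482·cos θ + -0.3754·sin θ = -0.1149
  θ2 = atan2(B,A) + arccos(C/0.4036) = -0.0873
arm 3 (φ=240.0°): x'=-0.1766, y'=-0.1500
  A=0.2466, B=-0.3754, C=(l²−L²−A²−y'²−z²)/(2L)=-0.2684
  γ=atan2(-0.3754,0.2466)=-0.9896;  ψ=arccos(-0.5975)=2.2112;  θ3=γ+ψ≈1.2216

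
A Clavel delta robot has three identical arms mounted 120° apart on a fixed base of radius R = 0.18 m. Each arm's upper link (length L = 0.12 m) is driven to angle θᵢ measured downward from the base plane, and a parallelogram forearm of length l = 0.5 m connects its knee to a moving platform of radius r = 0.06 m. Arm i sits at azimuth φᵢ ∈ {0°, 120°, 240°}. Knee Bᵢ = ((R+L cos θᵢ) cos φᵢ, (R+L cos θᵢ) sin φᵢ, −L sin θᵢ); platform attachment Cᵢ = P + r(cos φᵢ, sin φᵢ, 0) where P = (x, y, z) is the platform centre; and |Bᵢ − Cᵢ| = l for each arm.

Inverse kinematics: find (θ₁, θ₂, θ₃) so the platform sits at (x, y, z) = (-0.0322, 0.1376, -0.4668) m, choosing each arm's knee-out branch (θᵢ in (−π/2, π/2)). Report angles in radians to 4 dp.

θ₁ = 0.5238, θ₂ = -0.1740, θ₃ = 0.7858

φ1=0.0° → target in arm frame (-0.0322, 0.1376)
  A cos θ + B sin θ = C:  0.1522·cos θ + -0.4668·sin θ = -0.1017
  γ=atan2(-0.4668,0.1522)=-1.2556;  ψ=arccos(-0.2071)=1.7794;  θ1=γ+ψ≈0.5238
arm 2 (φ=120.0°): x'=0.1353, y'=-0.0409
  e−x'=-0.0153;  (l²−L²−(e−x')²−y'²−z²)/2L = 0.0658
  θ2 = atan2(B,A) + arccos(C/0.4670) = -0.1740
rotate P by −φ3: (-0.1031, -0.0967, -0.4668)
  A=0.2231, B=-0.4668, C=(l²−L²−A²−y'²−z²)/(2L)=-0.1725
  θ3 = atan2(B,A) + arccos(C/0.5174) = 0.7858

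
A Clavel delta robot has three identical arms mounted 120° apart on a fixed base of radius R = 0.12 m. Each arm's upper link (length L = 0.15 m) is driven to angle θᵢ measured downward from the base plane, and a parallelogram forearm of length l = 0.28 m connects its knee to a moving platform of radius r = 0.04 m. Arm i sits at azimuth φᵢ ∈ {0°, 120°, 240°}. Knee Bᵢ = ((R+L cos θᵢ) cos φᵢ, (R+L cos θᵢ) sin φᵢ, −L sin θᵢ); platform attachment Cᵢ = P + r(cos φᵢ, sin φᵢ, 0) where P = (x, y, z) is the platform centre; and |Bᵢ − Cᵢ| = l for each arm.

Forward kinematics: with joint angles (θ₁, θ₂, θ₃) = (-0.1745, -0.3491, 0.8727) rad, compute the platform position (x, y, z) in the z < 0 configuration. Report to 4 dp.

(0.0411, 0.0911, -0.1617)

arm 1 at φ=0.0°: (R−r)+L cos θ1 = 0.2277;  O1 = (0.2277, 0.0000, 0.0260)
φ2=120.0°: virtual centre (-0.1105, 0.1914, 0.0513), radius l
arm 3 at φ=240.0°: (R−r)+L cos θ3 = 0.1764;  O3 = (-0.0882, -0.1528, -0.1149)
subtract pairs → two planes through P
linear system: -0.6764x+0.3827y = -0.0011−0.0505z; -0.6319x+-0.3056y = -0.0082−-0.2819z
Cramer: x(z) = 0.0077-0.2061z;  y(z) = 0.0109-0.4963z
sphere 1 gives Az²+Bz+C=0 with A=1.2888, B=0.0278, C=-0.0292;  B²−4AC=0.1514;  roots -0.1617, 0.1401;  negative root z = -0.1617
x = 0.0411, y = 0.0911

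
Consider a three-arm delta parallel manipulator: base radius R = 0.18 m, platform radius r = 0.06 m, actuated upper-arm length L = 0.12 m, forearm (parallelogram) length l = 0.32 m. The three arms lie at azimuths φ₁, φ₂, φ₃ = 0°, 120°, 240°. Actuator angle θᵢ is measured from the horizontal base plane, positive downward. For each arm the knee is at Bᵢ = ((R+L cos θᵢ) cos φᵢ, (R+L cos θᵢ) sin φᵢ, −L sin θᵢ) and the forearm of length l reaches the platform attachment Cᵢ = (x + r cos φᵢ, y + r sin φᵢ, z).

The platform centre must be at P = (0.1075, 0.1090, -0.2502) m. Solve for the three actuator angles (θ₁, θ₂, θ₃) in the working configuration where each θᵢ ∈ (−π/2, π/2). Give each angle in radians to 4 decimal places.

rotate P by −φ1: (0.1075, 0.1090, -0.2502)
  A=0.0125, B=-0.2502, C=(l²−L²−A²−y'²−z²)/(2L)=0.0557
  γ=atan2(-0.2502,0.0125)=-1.5209;  ψ=arccos(0.2223)=1.3467;  θ1=γ+ψ≈-0.1742
rotate P by −φ2: (0.0406, -0.1476, -0.2502)
  e−x'=0.0794;  (l²−L²−(e−x')²−y'²−z²)/2L = -0.0112
  θ2 = atan2(B,A) + arccos(C/0.2625) = 0.3497
arm 3 (φ=240.0°): x'=-0.1481, y'=0.0386
  A cos θ + B sin θ = C:  0.2681·cos θ + -0.2502·sin θ = -0.2000
  √(A²+B²)=0.3667;  θ3 = -0.7508+2.1475 ≈ 1.3967

θ₁ = -0.1742, θ₂ = 0.3497, θ₃ = 1.3967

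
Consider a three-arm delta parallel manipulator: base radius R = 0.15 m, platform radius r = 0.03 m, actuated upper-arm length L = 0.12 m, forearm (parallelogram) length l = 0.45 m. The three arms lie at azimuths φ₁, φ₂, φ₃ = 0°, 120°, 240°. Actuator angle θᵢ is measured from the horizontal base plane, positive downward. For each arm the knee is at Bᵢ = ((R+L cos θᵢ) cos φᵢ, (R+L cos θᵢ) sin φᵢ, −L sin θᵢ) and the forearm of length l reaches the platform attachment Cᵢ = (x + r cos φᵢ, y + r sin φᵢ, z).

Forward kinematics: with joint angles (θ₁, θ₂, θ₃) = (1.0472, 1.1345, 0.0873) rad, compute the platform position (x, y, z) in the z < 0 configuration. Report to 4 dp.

(-0.0667, -0.1420, -0.4525)

arm 1 at φ=0.0°: e+L cos θ1 = 0.1800;  S1 = (0.1800, 0.0000, -0.1039)
φ2=120.0°: virtual centre (-0.0854, 0.1478, -0.1088), radius l
S3 = (0.2395·cos240.0°, 0.2395·sin240.0°, -0.0105) = (-0.1198, -0.2075, -0.0105)
|S₂|²−|S₁|² = -0.0022;  |S₃|²−|S₁|² = 0.0143
[-0.5307 0.2957 -0.0097]·P = -0.0022;  [-0.5995 -0.4149 0.1869]·P = 0.0143
Cramer: x(z) = -0.0083+0.1290z;  y(z) = -0.0224+0.2642z
sphere 1 gives Az²+Bz+C=0 with A=1.0864, B=0.1474, C=-0.1557;  B²−4AC=0.6985;  roots -0.4525, 0.3168;  negative root z = -0.4525
x = -0.0667, y = -0.1420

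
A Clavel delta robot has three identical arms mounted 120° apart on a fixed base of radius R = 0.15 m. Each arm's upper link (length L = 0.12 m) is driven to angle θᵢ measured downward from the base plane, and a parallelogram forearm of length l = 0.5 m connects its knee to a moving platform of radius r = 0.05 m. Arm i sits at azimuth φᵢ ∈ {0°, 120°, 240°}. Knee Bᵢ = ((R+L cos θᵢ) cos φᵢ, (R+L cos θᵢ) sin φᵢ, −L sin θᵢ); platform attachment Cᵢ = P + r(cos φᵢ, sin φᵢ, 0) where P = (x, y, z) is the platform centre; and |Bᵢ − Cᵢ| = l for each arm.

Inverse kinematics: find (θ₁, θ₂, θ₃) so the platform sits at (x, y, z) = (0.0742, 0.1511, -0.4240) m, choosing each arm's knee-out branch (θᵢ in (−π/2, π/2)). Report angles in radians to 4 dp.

arm 1 (φ=0.0°): x'=0.0742, y'=0.1511
  e−x'=0.0258;  (l²−L²−(e−x')²−y'²−z²)/2L = 0.1347
  γ=atan2(-0.4240,0.0258)=-1.5100;  ψ=arccos(0.3171)=1.2481;  θ1=γ+ψ≈-0.2619
arm 2 (φ=120.0°): x'=0.0938, y'=-0.1398
  e−x'=0.0062;  (l²−L²−(e−x')²−y'²−z²)/2L = 0.1510
  θ2 = atan2(B,A) + arccos(C/0.4240) = -0.3493
arm 3 (φ=240.0°): x'=-0.1680, y'=-0.0113
  A=0.2680, B=-0.4240, C=(l²−L²−A²−y'²−z²)/(2L)=-0.0671
  γ=atan2(-0.4240,0.2680)=-1.0072;  ψ=arccos(-0.1338)=1.7050;  θ3=γ+ψ≈0.6978

θ₁ = -0.2619, θ₂ = -0.3493, θ₃ = 0.6978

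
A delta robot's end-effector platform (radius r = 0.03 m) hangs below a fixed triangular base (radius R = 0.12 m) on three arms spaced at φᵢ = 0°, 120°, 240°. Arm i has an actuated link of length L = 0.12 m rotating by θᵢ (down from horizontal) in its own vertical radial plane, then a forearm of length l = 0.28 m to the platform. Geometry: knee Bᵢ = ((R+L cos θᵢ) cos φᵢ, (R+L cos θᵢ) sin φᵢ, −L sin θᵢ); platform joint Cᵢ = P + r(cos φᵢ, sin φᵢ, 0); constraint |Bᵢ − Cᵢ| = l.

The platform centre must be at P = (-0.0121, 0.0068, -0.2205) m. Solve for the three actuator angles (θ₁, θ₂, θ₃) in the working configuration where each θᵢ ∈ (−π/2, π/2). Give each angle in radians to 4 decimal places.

θ₁ = 0.3494, θ₂ = 0.1750, θ₃ = 0.2620

rotate P by −φ1: (-0.0121, 0.0068, -0.2205)
  A cos θ + B sin θ = C:  0.1021·cos θ + -0.2205·sin θ = 0.0205
  θ1 = atan2(B,A) + arccos(C/0.2430) = 0.3494
φ2=120.0° → target in arm frame (0.0119, 0.0071)
  A=0.0781, B=-0.2205, C=(l²−L²−A²−y'²−z²)/(2L)=0.0385
  √(A²+B²)=0.2339;  θ2 = -1.2305+1.4055 ≈ 0.1750
φ3=240.0° → target in arm frame (0.0002, -0.0139)
  A cos θ + B sin θ = C:  0.0898·cos θ + -0.2205·sin θ = 0.0297
  θ3 = atan2(B,A) + arccos(C/0.2381) = 0.2620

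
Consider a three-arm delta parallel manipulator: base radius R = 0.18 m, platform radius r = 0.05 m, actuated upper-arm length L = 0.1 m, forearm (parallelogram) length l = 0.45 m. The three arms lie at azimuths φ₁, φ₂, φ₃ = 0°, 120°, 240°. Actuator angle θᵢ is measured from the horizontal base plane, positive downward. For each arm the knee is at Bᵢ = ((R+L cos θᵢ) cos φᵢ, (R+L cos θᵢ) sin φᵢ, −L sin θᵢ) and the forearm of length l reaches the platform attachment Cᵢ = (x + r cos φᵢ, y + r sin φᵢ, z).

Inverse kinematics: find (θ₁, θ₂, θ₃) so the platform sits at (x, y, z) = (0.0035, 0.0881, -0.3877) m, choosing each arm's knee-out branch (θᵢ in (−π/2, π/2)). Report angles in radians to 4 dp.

θ₁ = 0.0875, θ₂ = -0.3484, θ₃ = 0.5241

rotate P by −φ1: (0.0035, 0.0881, -0.3877)
  e−x'=0.1265;  (l²−L²−(e−x')²−y'²−z²)/2L = 0.0921
  √(A²+B²)=0.4078;  θ1 = -1.2554+1.3429 ≈ 0.0875
rotate P by −φ2: (0.0745, -0.0471, -0.3877)
  A cos θ + B sin θ = C:  0.0555·cos θ + -0.3877·sin θ = 0.1845
  √(A²+B²)=0.3916;  θ2 = -1.4287+1.0803 ≈ -0.3484
arm 3 (φ=240.0°): x'=-0.0780, y'=-0.0410
  A cos θ + B sin θ = C:  0.2080·cos θ + -0.3877·sin θ = -0.0139
  γ=atan2(-0.3877,0.2080)=-1.0783;  ψ=arccos(-0.0316)=1.6024;  θ3=γ+ψ≈0.5241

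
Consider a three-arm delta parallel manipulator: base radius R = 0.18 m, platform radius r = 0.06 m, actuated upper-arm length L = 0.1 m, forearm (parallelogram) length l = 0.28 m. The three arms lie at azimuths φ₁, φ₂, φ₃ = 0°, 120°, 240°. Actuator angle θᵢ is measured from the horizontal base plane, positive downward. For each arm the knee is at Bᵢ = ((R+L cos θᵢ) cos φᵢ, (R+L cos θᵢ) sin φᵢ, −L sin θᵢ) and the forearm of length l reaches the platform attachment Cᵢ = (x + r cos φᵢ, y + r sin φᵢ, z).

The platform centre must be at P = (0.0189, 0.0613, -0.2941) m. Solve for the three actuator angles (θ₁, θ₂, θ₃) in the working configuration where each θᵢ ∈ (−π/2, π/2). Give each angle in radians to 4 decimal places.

arm 1 (φ=0.0°): x'=0.0189, y'=0.0613
  e−x'=0.1011;  (l²−L²−(e−x')²−y'²−z²)/2L = -0.1604
  √(A²+B²)=0.3110;  θ1 = -1.2397+2.1126 ≈ 0.8729
φ2=120.0° → target in arm frame (0.0436, -0.0470)
  A=0.0764, B=-0.2941, C=(l²−L²−A²−y'²−z²)/(2L)=-0.1307
  γ=atan2(-0.2941,0.0764)=-1.3168;  ψ=arccos(-0.4301)=2.0154;  θ2=γ+ψ≈0.6986
φ3=240.0° → target in arm frame (-0.0625, -0.0143)
  A=0.1825, B=-0.2941, C=(l²−L²−A²−y'²−z²)/(2L)=-0.2581
  θ3 = atan2(B,A) + arccos(C/0.3461) = 1.3970

θ₁ = 0.8729, θ₂ = 0.6986, θ₃ = 1.3970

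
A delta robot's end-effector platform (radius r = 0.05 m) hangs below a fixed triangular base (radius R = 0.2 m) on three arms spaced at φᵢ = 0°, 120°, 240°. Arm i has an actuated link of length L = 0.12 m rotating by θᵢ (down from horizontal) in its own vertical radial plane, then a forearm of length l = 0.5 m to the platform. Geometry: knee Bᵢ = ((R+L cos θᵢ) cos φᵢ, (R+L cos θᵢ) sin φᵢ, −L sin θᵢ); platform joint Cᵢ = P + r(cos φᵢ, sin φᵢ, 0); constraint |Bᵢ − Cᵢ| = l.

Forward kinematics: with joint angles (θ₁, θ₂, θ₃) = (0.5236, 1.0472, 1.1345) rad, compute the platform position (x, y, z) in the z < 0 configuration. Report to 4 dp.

(0.0897, 0.0123, -0.5321)

O1 = (0.2539·cos0.0°, 0.2539·sin0.0°, -0.0600) = (0.2539, 0.0000, -0.0600)
O2 = (0.2100·cos120.0°, 0.2100·sin120.0°, -0.1039) = (-0.1050, 0.1819, -0.1039)
O3 = (0.2007·cos240.0°, 0.2007·sin240.0°, -0.1088) = (-0.1004, -0.1738, -0.1088)
subtract pairs → two planes through P
[-0.7178 0.3637 -0.0878]·P = -0.0132;  [-0.7086 -0.3476 -0.0975]·P = -0.0160
det = 0.5073;  x = 0.0205+-0.1301z,  y = 0.0042+-0.0153z
sphere 1 gives Az²+Bz+C=0 with A=1.0172, B=0.1806, C=-0.1919;  B²−4AC=0.8133;  roots -0.5321, 0.3545;  negative root z = -0.5321
x = 0.0897, y = 0.0123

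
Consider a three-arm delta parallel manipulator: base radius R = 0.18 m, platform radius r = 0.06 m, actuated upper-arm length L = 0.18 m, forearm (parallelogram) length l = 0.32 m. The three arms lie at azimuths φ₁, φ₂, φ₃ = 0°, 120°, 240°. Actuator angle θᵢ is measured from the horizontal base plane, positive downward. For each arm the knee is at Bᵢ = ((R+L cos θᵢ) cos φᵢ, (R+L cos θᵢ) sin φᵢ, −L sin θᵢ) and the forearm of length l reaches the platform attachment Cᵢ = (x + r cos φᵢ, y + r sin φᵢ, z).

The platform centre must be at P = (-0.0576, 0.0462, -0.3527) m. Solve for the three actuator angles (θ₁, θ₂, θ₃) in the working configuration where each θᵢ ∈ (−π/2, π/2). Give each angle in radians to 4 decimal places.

θ₁ = 1.1346, θ₂ = 0.6109, θ₃ = 0.9601

arm 1 (φ=0.0°): x'=-0.0576, y'=0.0462
  A=0.1776, B=-0.3527, C=(l²−L²−A²−y'²−z²)/(2L)=-0.2446
  θ1 = atan2(B,A) + arccos(C/0.3949) = 1.1346
arm 2 (φ=120.0°): x'=0.0688, y'=0.0268
  A=0.0512, B=-0.3527, C=(l²−L²−A²−y'²−z²)/(2L)=-0.1604
  γ=atan2(-0.3527,0.0512)=-1.4267;  ψ=arccos(-0.4500)=2.0376;  θ2=γ+ψ≈0.6109
rotate P by −φ3: (-0.0112, -0.0730, -0.3527)
  A=0.1312, B=-0.3527, C=(l²−L²−A²−y'²−z²)/(2L)=-0.2137
  θ3 = atan2(B,A) + arccos(C/0.3763) = 0.9601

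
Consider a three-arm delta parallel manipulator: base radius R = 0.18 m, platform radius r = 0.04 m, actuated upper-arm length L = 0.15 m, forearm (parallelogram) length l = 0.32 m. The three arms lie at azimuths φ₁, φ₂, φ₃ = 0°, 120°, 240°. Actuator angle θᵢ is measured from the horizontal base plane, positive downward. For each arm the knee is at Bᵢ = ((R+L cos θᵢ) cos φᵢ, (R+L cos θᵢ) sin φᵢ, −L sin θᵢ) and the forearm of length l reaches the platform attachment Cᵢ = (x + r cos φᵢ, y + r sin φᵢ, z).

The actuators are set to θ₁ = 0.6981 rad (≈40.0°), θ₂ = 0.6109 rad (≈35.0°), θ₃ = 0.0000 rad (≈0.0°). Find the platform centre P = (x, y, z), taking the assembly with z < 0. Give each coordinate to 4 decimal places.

(-0.0363, -0.0466, -0.2207)

arm 1 at φ=0.0°: ρ1 = 0.2549;  centre 1 = (0.2549, 0.0000, -0.0964)
φ2=120.0°: virtual centre (-0.1314, 0.2277, -0.0860), radius l
arm 3 at φ=240.0°: ρ3 = 0.2900;  centre 3 = (-0.1450, -0.2511, 0.0000)
eliminate P² terms by subtracting sphere 1 from 2 and 3
linear system: -0.7727x+0.4553y = 0.0022−0.0207z; -0.7998x+-0.5023y = 0.0098−0.1928z
Cramer: x(z) = -0.0074+0.1306z;  y(z) = -0.0077+0.1760z
sphere 1 gives Az²+Bz+C=0 with A=1.0480, B=0.1216, C=-0.0242;  B²−4AC=0.1163;  roots -0.2207, 0.1047;  negative root z = -0.2207
x = -0.0363, y = -0.0466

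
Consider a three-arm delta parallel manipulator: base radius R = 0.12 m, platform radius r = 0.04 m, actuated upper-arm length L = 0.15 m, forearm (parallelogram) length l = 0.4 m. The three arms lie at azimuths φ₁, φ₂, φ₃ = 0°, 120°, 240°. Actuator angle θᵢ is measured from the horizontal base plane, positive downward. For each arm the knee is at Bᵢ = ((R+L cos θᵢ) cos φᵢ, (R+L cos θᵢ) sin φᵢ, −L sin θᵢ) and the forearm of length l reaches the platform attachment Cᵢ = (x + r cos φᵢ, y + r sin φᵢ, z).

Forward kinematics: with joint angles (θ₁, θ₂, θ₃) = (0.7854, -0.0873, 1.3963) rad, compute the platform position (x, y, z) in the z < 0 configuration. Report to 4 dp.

arm 1 at φ=0.0°: (R−r)+L cos θ1 = 0.1861;  centre 1 = (0.1861, 0.0000, -0.1061)
centre 2 = (0.2294·cos120.0°, 0.2294·sin120.0°, 0.0131) = (-0.1147, 0.1987, 0.0131)
φ3=240.0°: virtual centre (-0.0530, -0.0918, -0.1477), radius l
|centre ₂|²−|centre ₁|² = 0.0069;  |centre ₃|²−|centre ₁|² = -0.0128
linear system: -0.6016x+0.3974y = 0.0069−0.2383z; -0.4782x+-0.1837y = -0.0128−-0.0833z
det = 0.3005;  x = 0.0127+0.0355z,  y = 0.0367+-0.5459z
into |P−centre ₁|² = l²: 1.2993z² + 0.1598z + -0.1173 = 0;  Δ = 0.6354;  z = -0.3682 or 0.2453 → z<0 root = -0.3682
x = -0.0004, y = 0.2377

(-0.0004, 0.2377, -0.3682)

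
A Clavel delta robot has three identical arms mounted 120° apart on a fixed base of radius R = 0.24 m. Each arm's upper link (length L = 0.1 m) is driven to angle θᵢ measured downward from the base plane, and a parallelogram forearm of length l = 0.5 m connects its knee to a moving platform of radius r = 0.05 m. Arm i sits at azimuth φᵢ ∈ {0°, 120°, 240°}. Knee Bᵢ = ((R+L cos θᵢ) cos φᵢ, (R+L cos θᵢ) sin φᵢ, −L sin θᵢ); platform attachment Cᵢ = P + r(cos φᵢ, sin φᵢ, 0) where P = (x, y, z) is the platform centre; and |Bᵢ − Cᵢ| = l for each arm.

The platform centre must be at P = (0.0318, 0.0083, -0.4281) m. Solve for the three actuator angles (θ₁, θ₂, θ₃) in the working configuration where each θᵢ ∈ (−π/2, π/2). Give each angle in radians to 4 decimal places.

θ₁ = 0.0001, θ₂ = 0.2617, θ₃ = 0.3489

rotate P by −φ1: (0.0318, 0.0083, -0.4281)
  A=0.1582, B=-0.4281, C=(l²−L²−A²−y'²−z²)/(2L)=0.1582
  √(A²+B²)=0.4564;  θ1 = -1.2168+1.2169 ≈ 0.0001
φ2=120.0° → target in arm frame (-0.0087, -0.0317)
  A=0.1987, B=-0.4281, C=(l²−L²−A²−y'²−z²)/(2L)=0.0812
  θ2 = atan2(B,A) + arccos(C/0.4720) = 0.2617
arm 3 (φ=240.0°): x'=-0.0231, y'=0.0234
  e−x'=0.2131;  (l²−L²−(e−x')²−y'²−z²)/2L = 0.0539
  θ3 = atan2(B,A) + arccos(C/0.4782) = 0.3489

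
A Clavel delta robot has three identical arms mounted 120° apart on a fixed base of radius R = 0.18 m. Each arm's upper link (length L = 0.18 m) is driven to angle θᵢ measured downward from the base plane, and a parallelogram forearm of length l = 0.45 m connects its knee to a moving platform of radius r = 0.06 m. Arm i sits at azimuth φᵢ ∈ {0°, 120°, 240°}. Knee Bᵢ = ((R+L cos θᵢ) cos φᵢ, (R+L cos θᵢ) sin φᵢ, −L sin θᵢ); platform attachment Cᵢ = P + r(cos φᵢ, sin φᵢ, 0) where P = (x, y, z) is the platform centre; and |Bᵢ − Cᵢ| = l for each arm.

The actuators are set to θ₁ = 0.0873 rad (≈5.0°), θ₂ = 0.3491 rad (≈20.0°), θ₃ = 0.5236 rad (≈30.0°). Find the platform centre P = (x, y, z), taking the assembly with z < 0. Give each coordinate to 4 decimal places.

(0.0588, 0.0270, -0.3951)

S1 = (0.2993·cos0.0°, 0.2993·sin0.0°, -0.0157) = (0.2993, 0.0000, -0.0157)
S2 = (0.2891·cos120.0°, 0.2891·sin120.0°, -0.0616) = (-0.1446, 0.2504, -0.0616)
arm 3 at φ=240.0°: (R−r)+L cos θ3 = 0.2759;  S3 = (-0.1379, -0.2389, -0.0900)
subtract pairs → two planes through P
plane₁₂: -0.8878x+0.5008y+-0.0918z = -0.0024
det = 0.8622;  x = 0.0046+-0.1372z,  y = 0.0033+-0.0600z
into |P−S₁|² = l²: 1.0224z² + 0.1118z + -0.1154 = 0;  Δ = 0.4844;  z = -0.3951 or 0.2857 → z<0 root = -0.3951
x = 0.0588, y = 0.0270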